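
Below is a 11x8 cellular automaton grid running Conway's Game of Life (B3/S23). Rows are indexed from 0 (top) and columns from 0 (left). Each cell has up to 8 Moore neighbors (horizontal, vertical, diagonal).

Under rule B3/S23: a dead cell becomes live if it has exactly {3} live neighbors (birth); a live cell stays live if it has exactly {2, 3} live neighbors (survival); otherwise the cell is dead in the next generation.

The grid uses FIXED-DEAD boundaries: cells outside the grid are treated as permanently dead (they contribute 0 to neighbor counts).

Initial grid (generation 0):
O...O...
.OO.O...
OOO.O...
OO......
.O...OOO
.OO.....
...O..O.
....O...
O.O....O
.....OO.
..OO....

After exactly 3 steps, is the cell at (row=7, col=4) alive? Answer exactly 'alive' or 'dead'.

Simulating step by step:
Generation 0 (given above): 27 live cells
Generation 1: 21 live cells
.O.O....
..O.OO..
........
.....OO.
......O.
.OO..O.O
..OO....
...O....
.....OO.
.OOO..O.
........
Generation 2: 29 live cells
..OOO...
..OOO...
....O.O.
.....OO.
.......O
.OOO..O.
.O.OO...
..OOO...
...OOOO.
..O..OO.
..O.....
Generation 3: 19 live cells
..O.O...
..O.....
....O.O.
.....OOO
..O..O.O
.O.OO...
.O...O..
........
......O.
..O...O.
........

Cell (7,4) at generation 3: 0 -> dead

Answer: dead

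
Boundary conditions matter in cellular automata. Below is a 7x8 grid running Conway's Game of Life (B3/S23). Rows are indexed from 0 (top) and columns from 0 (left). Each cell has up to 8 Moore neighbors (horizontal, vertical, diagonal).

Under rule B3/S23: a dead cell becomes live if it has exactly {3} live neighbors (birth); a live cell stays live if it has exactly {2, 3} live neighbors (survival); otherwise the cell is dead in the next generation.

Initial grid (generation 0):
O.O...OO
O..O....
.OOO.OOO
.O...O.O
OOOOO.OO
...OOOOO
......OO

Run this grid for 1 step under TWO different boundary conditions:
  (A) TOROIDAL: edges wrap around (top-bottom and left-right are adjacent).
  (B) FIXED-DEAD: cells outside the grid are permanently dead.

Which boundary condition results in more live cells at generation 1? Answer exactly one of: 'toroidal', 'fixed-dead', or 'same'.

Answer: fixed-dead

Derivation:
Under TOROIDAL boundary, generation 1:
OO....O.
...OOO..
.O.O.O.O
........
.O......
.O......
...OO...
Population = 14

Under FIXED-DEAD boundary, generation 1:
.O......
O..OOO..
OO.O.O.O
........
OO......
.O......
....O..O
Population = 15

Comparison: toroidal=14, fixed-dead=15 -> fixed-dead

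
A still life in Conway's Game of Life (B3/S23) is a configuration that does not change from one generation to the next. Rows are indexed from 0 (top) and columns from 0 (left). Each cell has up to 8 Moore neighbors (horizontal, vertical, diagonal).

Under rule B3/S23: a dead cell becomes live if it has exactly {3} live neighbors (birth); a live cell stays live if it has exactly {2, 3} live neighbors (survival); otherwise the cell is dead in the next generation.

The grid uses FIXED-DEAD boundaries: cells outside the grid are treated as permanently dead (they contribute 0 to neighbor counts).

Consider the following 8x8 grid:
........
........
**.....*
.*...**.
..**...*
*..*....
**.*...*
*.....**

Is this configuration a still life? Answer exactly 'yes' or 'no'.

Compute generation 1 and compare to generation 0 (given above):
Generation 1:
........
........
**....*.
**....**
.****.*.
*..**...
***...**
**....**
Cell (2,6) differs: gen0=0 vs gen1=1 -> NOT a still life.

Answer: no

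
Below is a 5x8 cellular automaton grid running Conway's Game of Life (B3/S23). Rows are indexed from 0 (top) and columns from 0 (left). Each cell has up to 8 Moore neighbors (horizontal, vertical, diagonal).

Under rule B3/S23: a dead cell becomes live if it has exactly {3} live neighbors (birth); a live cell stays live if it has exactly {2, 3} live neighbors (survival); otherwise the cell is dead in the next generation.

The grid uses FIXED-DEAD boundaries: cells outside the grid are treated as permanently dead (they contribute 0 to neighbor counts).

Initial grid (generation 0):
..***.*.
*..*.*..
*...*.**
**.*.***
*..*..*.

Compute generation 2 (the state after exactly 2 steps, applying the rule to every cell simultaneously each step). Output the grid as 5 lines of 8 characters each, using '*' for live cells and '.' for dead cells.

Answer: .****...
......*.
*.......
.....*.*
*...***.

Derivation:
Simulating step by step:
Generation 0 (given above): 20 live cells
Generation 1: 22 live cells
..****..
.**....*
*.**...*
****....
***.****
Generation 2: 12 live cells
(generation 2 grid is the final answer)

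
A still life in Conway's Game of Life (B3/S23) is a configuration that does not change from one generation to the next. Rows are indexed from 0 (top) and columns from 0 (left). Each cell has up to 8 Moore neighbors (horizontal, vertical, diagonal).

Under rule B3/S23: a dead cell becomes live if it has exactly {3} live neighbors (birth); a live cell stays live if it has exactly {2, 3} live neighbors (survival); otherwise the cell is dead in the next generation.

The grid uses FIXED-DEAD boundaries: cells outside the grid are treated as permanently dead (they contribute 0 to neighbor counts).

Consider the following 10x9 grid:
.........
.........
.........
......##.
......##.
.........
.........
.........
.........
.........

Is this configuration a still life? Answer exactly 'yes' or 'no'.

Compute generation 1 and compare to generation 0 (given above):
Generation 1:
.........
.........
.........
......##.
......##.
.........
.........
.........
.........
.........
The grids are IDENTICAL -> still life.

Answer: yes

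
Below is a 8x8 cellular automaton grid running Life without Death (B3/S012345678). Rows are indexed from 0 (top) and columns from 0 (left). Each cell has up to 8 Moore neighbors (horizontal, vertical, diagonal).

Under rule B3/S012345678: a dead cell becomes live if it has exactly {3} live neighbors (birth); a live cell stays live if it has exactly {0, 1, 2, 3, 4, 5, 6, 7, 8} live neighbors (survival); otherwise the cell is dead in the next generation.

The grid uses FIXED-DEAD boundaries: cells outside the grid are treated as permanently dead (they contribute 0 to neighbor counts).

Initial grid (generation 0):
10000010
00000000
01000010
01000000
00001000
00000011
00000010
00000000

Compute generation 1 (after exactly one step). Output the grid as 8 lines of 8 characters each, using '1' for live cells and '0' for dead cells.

Answer: 10000010
00000000
01000010
01000000
00001000
00000111
00000011
00000000

Derivation:
Simulating step by step:
Generation 0 (given above): 9 live cells
Generation 1: 11 live cells
(generation 1 grid is the final answer)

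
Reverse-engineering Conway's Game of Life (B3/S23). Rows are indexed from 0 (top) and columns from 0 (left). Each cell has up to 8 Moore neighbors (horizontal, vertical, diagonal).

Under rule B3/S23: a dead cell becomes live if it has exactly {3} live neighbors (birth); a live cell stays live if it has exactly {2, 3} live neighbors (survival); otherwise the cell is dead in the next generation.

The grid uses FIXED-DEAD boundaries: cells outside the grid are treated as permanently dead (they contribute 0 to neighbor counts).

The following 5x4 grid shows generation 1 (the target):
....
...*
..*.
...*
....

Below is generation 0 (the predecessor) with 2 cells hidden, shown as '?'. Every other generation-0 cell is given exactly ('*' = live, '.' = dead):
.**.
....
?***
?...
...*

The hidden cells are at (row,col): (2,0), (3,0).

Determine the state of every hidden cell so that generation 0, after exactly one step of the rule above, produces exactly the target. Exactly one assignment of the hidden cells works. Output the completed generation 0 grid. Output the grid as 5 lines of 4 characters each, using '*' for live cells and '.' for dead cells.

Hidden generation-0 cells (in order): (2,0), (3,0).
A hidden cell only influences target cells in its own 3x3 neighborhood. Try each of the 2^2 = 4 assignments, step the completed generation 0 forward once under B3/S23, and compare with the target:
  (2,0)=. (3,0)=. -> step reproduces the target at every cell -> ACCEPT
  (2,0)=. (3,0)=* -> step gives (2,1)='*' but target has '.' -> reject
  (2,0)=* (3,0)=. -> step gives (1,0)='*' but target has '.' -> reject
  (2,0)=* (3,0)=* -> step gives (1,0)='*' but target has '.' -> reject
Unique solution: (2,0)=dead, (3,0)=dead.
Check: live-neighbor counts of every cell in the completed generation 0:
1111
2453
1121
1243
0010
Applying B3/S23 to generation 0 with these counts gives:
....
...*
..*.
...*
....
which matches the target exactly.

Answer: .**.
....
.***
....
...*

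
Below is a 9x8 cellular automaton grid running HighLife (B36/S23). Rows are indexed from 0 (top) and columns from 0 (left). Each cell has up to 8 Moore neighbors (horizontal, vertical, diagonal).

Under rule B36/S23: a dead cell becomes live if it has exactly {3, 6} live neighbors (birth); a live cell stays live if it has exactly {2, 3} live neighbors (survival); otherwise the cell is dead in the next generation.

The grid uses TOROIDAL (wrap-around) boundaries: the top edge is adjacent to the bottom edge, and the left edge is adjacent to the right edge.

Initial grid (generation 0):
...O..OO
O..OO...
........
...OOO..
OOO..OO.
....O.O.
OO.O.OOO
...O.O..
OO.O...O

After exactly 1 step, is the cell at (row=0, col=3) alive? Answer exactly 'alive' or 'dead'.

Simulating step by step:
Generation 0 (given above): 28 live cells
Generation 1: 31 live cells
.O.O..O.
...OO..O
.....O..
.OOOOOO.
.OO...OO
...OOO.O
O.OO...O
O..O.O..
O..O...O

Cell (0,3) at generation 1: 1 -> alive

Answer: alive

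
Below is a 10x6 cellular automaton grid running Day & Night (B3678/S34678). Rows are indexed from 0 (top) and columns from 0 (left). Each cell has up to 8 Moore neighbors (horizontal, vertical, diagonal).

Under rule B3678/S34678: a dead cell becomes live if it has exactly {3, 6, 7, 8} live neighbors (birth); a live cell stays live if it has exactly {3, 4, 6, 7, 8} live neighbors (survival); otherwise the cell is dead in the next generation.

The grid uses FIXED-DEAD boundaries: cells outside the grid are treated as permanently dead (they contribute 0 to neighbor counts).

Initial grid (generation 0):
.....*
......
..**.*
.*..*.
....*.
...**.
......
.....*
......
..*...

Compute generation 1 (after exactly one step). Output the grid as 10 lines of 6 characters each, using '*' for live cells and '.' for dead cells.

Answer: ......
....*.
....*.
..*.**
....**
......
....*.
......
......
......

Derivation:
Simulating step by step:
Generation 0 (given above): 11 live cells
Generation 1: 8 live cells
(generation 1 grid is the final answer)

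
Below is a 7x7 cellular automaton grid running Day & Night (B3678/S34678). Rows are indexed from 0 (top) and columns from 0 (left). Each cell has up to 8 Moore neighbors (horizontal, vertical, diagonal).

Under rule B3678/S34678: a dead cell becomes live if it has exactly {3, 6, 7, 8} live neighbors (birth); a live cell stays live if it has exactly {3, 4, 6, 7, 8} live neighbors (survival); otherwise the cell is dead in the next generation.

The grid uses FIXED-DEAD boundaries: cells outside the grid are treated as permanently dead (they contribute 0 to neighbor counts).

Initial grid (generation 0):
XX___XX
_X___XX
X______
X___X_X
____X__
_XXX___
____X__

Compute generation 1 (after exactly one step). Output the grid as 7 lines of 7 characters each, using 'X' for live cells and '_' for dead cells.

Simulating step by step:
Generation 0 (given above): 16 live cells
Generation 1: 15 live cells
(generation 1 grid is the final answer)

Answer: _____XX
_X___XX
_X____X
_____X_
_XX__X_
___XX__
__XX___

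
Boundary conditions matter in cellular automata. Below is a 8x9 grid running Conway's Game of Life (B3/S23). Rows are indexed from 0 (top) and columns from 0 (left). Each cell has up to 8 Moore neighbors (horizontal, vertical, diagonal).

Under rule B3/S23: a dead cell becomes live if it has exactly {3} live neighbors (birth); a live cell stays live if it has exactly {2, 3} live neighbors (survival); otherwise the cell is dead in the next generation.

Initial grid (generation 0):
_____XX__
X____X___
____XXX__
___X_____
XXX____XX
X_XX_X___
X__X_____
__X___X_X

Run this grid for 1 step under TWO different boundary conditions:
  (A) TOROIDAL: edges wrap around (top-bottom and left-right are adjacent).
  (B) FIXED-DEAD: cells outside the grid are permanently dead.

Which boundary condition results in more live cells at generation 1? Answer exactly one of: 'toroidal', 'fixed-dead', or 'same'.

Under TOROIDAL boundary, generation 1:
_____XXX_
_________
____XXX__
XXXXXXXXX
X___X___X
___XX____
X__XX___X
_____XXX_
Population = 27

Under FIXED-DEAD boundary, generation 1:
_____XX__
_________
____XXX__
_XXXXXXX_
X___X____
X__XX____
___XX____
_________
Population = 19

Comparison: toroidal=27, fixed-dead=19 -> toroidal

Answer: toroidal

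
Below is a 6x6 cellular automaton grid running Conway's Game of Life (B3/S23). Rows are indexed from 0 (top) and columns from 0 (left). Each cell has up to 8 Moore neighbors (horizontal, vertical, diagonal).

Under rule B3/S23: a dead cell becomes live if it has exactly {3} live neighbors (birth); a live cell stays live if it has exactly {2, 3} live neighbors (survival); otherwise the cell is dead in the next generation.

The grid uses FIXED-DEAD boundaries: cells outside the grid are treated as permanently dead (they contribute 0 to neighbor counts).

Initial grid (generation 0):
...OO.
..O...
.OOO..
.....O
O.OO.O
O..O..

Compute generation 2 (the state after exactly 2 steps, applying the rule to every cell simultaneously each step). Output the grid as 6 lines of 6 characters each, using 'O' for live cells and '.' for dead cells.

Answer: ......
.O..O.
.OOO..
......
.O..O.
.O..O.

Derivation:
Simulating step by step:
Generation 0 (given above): 13 live cells
Generation 1: 13 live cells
...O..
.O..O.
.OOO..
......
.OOO..
.OOOO.
Generation 2: 9 live cells
(generation 2 grid is the final answer)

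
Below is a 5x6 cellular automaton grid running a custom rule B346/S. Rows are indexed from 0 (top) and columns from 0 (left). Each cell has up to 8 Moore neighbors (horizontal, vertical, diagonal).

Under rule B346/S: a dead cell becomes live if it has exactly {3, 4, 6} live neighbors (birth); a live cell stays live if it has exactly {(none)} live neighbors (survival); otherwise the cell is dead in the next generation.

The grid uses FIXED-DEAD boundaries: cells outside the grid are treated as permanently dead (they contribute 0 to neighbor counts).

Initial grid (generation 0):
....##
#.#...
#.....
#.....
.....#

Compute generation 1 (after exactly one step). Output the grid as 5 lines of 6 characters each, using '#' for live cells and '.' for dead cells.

Simulating step by step:
Generation 0 (given above): 7 live cells
Generation 1: 2 live cells
(generation 1 grid is the final answer)

Answer: ......
.#....
.#....
......
......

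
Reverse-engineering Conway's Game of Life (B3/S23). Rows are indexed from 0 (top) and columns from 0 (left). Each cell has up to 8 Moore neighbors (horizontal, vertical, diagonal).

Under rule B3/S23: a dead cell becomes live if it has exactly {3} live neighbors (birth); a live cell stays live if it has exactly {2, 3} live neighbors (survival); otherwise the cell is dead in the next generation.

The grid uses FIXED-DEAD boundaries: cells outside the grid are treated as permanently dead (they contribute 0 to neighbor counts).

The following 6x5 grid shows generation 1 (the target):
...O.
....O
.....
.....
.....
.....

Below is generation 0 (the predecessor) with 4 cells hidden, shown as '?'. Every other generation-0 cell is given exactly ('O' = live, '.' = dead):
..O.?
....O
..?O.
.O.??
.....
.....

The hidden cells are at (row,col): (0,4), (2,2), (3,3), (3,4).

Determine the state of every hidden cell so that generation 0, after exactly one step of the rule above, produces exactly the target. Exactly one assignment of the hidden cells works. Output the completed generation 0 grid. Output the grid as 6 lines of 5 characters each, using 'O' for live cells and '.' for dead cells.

Answer: ..O.O
....O
...O.
.O...
.....
.....

Derivation:
Hidden generation-0 cells (in order): (0,4), (2,2), (3,3), (3,4).
A hidden cell only influences target cells in its own 3x3 neighborhood. Try each of the 2^4 = 16 assignments, step the completed generation 0 forward once under B3/S23, and compare with the target:
  (0,4)=. (2,2)=. (3,3)=. (3,4)=. -> step gives (0,3)='.' but target has 'O' -> reject
  (0,4)=. (2,2)=. (3,3)=. (3,4)=O -> step gives (0,3)='.' but target has 'O' -> reject
  (0,4)=. (2,2)=. (3,3)=O (3,4)=. -> step gives (0,3)='.' but target has 'O' -> reject
  (0,4)=. (2,2)=. (3,3)=O (3,4)=O -> step gives (0,3)='.' but target has 'O' -> reject
  (0,4)=. (2,2)=O (3,3)=. (3,4)=. -> step gives (0,3)='.' but target has 'O' -> reject
  (0,4)=. (2,2)=O (3,3)=. (3,4)=O -> step gives (0,3)='.' but target has 'O' -> reject
  (0,4)=. (2,2)=O (3,3)=O (3,4)=. -> step gives (0,3)='.' but target has 'O' -> reject
  (0,4)=. (2,2)=O (3,3)=O (3,4)=O -> step gives (0,3)='.' but target has 'O' -> reject
  (0,4)=O (2,2)=. (3,3)=. (3,4)=. -> step reproduces the target at every cell -> ACCEPT
  (0,4)=O (2,2)=. (3,3)=. (3,4)=O -> step gives (2,3)='O' but target has '.' -> reject
  (0,4)=O (2,2)=. (3,3)=O (3,4)=. -> step gives (2,2)='O' but target has '.' -> reject
  (0,4)=O (2,2)=. (3,3)=O (3,4)=O -> step gives (2,2)='O' but target has '.' -> reject
  (0,4)=O (2,2)=O (3,3)=. (3,4)=. -> step gives (1,2)='O' but target has '.' -> reject
  (0,4)=O (2,2)=O (3,3)=. (3,4)=O -> step gives (1,2)='O' but target has '.' -> reject
  (0,4)=O (2,2)=O (3,3)=O (3,4)=. -> step gives (1,2)='O' but target has '.' -> reject
  (0,4)=O (2,2)=O (3,3)=O (3,4)=O -> step gives (1,2)='O' but target has '.' -> reject
Unique solution: (0,4)=live, (2,2)=dead, (3,3)=dead, (3,4)=dead.
Check: live-neighbor counts of every cell in the completed generation 0:
01031
01242
11212
10211
11100
00000
Applying B3/S23 to generation 0 with these counts gives:
...O.
....O
.....
.....
.....
.....
which matches the target exactly.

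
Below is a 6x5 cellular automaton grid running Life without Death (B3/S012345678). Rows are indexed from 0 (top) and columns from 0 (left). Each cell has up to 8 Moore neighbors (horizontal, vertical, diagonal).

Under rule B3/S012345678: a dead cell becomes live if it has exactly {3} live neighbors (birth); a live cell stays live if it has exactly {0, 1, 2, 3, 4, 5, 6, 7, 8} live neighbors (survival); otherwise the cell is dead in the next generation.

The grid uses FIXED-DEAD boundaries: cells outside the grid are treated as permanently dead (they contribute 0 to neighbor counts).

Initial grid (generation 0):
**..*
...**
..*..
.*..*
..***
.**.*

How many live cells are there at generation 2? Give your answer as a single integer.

Answer: 19

Derivation:
Simulating step by step:
Generation 0 (given above): 14 live cells
Generation 1: 18 live cells
**.**
.****
..*.*
.*..*
..***
.**.*
Generation 2: 19 live cells
**.**
*****
..*.*
.*..*
..***
.**.*
Population at generation 2: 19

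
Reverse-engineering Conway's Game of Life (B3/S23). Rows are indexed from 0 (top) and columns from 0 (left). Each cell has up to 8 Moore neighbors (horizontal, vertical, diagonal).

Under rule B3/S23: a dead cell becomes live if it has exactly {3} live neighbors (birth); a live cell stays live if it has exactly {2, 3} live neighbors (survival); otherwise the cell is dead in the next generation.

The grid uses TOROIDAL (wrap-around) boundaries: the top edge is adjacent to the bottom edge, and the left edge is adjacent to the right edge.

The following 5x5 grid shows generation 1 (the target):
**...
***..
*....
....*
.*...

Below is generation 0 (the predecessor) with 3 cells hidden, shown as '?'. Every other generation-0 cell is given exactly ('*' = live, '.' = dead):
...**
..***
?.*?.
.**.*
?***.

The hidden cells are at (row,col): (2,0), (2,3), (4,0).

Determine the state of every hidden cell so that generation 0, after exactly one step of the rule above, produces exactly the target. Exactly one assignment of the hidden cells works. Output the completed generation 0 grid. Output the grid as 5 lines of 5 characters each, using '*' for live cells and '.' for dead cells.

Hidden generation-0 cells (in order): (2,0), (2,3), (4,0).
A hidden cell only influences target cells in its own 3x3 neighborhood. Try each of the 2^3 = 8 assignments, step the completed generation 0 forward once under B3/S23, and compare with the target:
  (2,0)=. (2,3)=. (4,0)=. -> step gives (1,0)='.' but target has '*' -> reject
  (2,0)=. (2,3)=. (4,0)=* -> step gives (0,0)='.' but target has '*' -> reject
  (2,0)=. (2,3)=* (4,0)=. -> step gives (1,0)='.' but target has '*' -> reject
  (2,0)=. (2,3)=* (4,0)=* -> step gives (0,0)='.' but target has '*' -> reject
  (2,0)=* (2,3)=. (4,0)=. -> step reproduces the target at every cell -> ACCEPT
  (2,0)=* (2,3)=. (4,0)=* -> step gives (0,0)='.' but target has '*' -> reject
  (2,0)=* (2,3)=* (4,0)=. -> step gives (1,2)='.' but target has '*' -> reject
  (2,0)=* (2,3)=* (4,0)=* -> step gives (0,0)='.' but target has '*' -> reject
Unique solution: (2,0)=live, (2,3)=dead, (4,0)=dead.
Check: live-neighbor counts of every cell in the completed generation 0:
33664
33354
35464
45552
43554
Applying B3/S23 to generation 0 with these counts gives:
**...
***..
*....
....*
.*...
which matches the target exactly.

Answer: ...**
..***
*.*..
.**.*
.***.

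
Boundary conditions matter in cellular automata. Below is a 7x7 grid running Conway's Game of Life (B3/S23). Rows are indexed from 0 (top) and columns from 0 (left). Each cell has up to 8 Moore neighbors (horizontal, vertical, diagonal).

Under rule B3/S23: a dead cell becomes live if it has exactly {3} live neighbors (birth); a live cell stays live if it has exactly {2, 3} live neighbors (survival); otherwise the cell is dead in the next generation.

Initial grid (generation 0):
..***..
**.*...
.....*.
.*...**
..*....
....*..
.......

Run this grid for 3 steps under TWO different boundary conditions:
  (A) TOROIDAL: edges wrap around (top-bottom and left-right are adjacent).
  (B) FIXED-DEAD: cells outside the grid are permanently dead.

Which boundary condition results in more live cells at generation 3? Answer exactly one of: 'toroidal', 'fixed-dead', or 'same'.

Under TOROIDAL boundary, generation 3:
.*.***.
.......
.****..
.***...
.....**
.....*.
...*...
Population = 15

Under FIXED-DEAD boundary, generation 3:
.......
*....*.
****...
**.**.*
.......
.......
.......
Population = 11

Comparison: toroidal=15, fixed-dead=11 -> toroidal

Answer: toroidal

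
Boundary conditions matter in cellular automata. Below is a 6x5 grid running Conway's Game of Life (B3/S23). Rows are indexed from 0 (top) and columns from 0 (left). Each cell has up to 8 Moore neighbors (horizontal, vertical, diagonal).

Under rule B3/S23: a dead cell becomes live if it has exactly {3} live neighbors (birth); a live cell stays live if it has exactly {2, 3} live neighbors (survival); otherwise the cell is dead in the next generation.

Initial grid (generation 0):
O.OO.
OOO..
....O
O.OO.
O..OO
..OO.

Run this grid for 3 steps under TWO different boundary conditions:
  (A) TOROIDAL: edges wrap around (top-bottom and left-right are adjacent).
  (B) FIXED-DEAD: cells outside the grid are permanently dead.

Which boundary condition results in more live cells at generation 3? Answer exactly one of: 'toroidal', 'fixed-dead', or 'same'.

Answer: fixed-dead

Derivation:
Under TOROIDAL boundary, generation 3:
...O.
.OO..
..O..
.OO..
...O.
.O.O.
Population = 9

Under FIXED-DEAD boundary, generation 3:
.OOO.
.....
O.OO.
OOO..
..OOO
...OO
Population = 14

Comparison: toroidal=9, fixed-dead=14 -> fixed-dead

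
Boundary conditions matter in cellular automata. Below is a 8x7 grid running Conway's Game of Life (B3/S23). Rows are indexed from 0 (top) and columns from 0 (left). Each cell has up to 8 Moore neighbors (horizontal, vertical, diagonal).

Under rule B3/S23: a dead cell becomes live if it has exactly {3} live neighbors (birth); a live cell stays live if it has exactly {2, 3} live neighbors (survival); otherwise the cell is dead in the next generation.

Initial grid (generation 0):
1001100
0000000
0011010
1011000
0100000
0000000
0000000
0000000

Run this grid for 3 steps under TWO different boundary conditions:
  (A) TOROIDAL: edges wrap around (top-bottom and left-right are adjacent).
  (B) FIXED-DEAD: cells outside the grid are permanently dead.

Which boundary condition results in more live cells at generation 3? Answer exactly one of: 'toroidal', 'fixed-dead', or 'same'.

Answer: same

Derivation:
Under TOROIDAL boundary, generation 3:
0000000
0110000
0111000
0010100
0001000
0000000
0000000
0000000
Population = 8

Under FIXED-DEAD boundary, generation 3:
0000000
0110000
0111000
0010100
0001000
0000000
0000000
0000000
Population = 8

Comparison: toroidal=8, fixed-dead=8 -> same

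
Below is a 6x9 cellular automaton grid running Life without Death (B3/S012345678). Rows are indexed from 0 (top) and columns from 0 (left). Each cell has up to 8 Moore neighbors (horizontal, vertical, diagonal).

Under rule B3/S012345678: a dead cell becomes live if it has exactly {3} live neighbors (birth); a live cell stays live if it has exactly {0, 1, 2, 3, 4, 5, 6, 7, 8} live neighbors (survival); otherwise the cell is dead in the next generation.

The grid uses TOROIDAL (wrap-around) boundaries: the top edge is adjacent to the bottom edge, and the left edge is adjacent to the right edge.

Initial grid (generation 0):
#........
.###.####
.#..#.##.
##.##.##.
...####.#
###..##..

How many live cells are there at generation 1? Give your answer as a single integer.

Simulating step by step:
Generation 0 (given above): 28 live cells
Generation 1: 34 live cells
#..##....
.########
.#..#.##.
##.##.##.
...####.#
####.####
Population at generation 1: 34

Answer: 34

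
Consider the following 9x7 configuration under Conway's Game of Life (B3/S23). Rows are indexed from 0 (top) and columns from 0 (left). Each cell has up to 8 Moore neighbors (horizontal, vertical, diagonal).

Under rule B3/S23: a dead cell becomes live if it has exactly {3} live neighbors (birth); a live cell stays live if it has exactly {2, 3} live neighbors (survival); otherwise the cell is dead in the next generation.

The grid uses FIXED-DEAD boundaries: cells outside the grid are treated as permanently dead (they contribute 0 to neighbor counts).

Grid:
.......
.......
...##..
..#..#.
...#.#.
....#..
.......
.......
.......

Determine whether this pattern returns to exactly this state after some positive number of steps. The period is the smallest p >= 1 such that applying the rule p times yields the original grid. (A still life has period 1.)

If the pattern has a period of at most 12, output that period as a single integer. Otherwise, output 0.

Simulating and comparing each generation to the original:
Gen 0 (original, given above): 7 live cells
Gen 1: 7 live cells, MATCHES original -> period = 1

Answer: 1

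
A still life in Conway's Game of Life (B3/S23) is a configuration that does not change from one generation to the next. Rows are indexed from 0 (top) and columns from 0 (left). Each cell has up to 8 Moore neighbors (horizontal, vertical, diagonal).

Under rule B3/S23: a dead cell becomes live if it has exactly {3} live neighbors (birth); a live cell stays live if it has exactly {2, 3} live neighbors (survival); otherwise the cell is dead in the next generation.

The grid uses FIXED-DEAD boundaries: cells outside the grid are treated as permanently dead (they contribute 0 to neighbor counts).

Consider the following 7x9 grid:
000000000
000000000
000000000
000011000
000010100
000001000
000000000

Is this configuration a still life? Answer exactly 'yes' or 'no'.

Answer: yes

Derivation:
Compute generation 1 and compare to generation 0 (given above):
Generation 1:
000000000
000000000
000000000
000011000
000010100
000001000
000000000
The grids are IDENTICAL -> still life.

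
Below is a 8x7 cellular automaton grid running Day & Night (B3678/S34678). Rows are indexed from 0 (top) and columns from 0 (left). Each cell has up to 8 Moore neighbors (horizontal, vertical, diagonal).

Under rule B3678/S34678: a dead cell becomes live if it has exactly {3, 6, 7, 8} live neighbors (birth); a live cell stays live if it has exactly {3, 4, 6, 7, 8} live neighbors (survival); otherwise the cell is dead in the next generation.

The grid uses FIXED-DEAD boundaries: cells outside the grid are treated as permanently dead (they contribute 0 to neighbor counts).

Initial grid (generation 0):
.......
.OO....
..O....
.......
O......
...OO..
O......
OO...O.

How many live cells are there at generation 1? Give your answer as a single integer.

Simulating step by step:
Generation 0 (given above): 10 live cells
Generation 1: 3 live cells
.......
.......
.O.....
.......
.......
.......
.O..O..
.......
Population at generation 1: 3

Answer: 3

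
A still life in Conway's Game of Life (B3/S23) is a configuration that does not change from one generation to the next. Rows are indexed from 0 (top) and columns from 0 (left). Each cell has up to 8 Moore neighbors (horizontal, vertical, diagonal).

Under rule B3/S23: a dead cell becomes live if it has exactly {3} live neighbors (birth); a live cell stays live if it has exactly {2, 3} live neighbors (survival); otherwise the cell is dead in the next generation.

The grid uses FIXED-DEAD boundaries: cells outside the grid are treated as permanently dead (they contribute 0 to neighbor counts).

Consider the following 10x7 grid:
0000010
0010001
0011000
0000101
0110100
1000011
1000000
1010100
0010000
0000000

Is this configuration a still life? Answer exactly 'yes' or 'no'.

Compute generation 1 and compare to generation 0 (given above):
Generation 1:
0000000
0011000
0011010
0100110
0101101
1000010
1000010
0001000
0101000
0000000
Cell (0,5) differs: gen0=1 vs gen1=0 -> NOT a still life.

Answer: no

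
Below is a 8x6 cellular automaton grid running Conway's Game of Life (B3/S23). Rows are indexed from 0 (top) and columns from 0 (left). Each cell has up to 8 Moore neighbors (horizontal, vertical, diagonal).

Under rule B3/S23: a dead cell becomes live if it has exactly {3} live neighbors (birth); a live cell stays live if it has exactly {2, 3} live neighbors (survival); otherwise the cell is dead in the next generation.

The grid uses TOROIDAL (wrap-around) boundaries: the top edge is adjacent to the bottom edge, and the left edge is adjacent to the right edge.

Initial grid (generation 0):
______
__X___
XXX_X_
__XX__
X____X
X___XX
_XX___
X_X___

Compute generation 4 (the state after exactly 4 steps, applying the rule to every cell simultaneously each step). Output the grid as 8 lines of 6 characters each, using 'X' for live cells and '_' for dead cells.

Answer: _X_XX_
_X_XX_
______
___X__
______
XXXXX_
XXX_X_
__XXX_

Derivation:
Simulating step by step:
Generation 0 (given above): 16 live cells
Generation 1: 13 live cells
_X____
__XX__
______
__XXX_
XX_X__
____X_
__XX__
__X___
Generation 2: 17 live cells
_X_X__
__X___
____X_
_XXXX_
_X___X
_X__X_
__XX__
_XXX__
Generation 3: 21 live cells
_X_X__
__XX__
_X__X_
XXXXXX
_X___X
XX_XX_
____X_
_X__X_
Generation 4: 19 live cells
(generation 4 grid is the final answer)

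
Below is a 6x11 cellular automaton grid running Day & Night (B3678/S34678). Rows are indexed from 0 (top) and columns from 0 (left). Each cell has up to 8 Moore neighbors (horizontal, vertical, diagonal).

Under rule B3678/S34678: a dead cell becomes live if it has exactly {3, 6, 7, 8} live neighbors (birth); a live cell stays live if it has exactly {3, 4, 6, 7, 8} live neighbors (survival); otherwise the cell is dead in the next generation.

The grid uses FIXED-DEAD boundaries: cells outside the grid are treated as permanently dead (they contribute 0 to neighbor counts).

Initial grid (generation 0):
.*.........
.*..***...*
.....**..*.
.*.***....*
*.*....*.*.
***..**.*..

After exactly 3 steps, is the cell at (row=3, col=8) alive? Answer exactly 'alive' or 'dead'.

Answer: alive

Derivation:
Simulating step by step:
Generation 0 (given above): 24 live cells
Generation 1: 20 live cells
.....*.....
.....**....
..*****...*
..*.**..**.
***.....*..
.*.....*...
Generation 2: 24 live cells
......*....
...*..*....
...*.***.*.
..******.*.
.***...***.
***........
Generation 3: 21 live cells
...........
....*.*....
...**.**...
.*...**.***
*.*..*.**..
.***....*..

Cell (3,8) at generation 3: 1 -> alive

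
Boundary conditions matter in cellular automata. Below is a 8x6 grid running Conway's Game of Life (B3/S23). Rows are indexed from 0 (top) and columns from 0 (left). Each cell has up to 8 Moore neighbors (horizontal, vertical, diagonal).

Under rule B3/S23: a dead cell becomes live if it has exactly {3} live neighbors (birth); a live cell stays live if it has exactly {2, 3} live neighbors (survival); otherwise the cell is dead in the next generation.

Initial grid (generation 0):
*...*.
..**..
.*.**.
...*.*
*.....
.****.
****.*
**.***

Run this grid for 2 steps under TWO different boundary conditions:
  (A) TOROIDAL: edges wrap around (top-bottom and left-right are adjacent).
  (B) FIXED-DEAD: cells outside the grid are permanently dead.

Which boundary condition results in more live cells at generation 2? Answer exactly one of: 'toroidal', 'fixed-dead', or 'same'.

Answer: toroidal

Derivation:
Under TOROIDAL boundary, generation 2:
**....
**....
...***
..*.**
.***..
*....*
......
......
Population = 15

Under FIXED-DEAD boundary, generation 2:
..*...
..*...
.*.*..
..*...
..**..
......
.....*
....*.
Population = 9

Comparison: toroidal=15, fixed-dead=9 -> toroidal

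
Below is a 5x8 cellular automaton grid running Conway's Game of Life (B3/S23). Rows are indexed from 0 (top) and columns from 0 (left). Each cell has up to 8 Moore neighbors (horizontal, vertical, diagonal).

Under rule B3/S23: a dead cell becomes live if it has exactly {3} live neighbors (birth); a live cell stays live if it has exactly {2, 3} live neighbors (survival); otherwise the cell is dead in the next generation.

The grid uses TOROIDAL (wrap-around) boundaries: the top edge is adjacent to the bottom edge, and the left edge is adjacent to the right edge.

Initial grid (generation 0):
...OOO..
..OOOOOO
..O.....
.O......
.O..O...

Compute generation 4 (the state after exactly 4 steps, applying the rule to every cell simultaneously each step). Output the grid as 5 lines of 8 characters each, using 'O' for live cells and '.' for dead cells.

Simulating step by step:
Generation 0 (given above): 13 live cells
Generation 1: 13 live cells
........
..O...O.
.OO.OOO.
.OO.....
..OOOO..
Generation 2: 14 live cells
..O.OO..
.OOO..O.
.....OO.
......O.
.OOOO...
Generation 3: 16 live cells
.....O..
.OOO..O.
..O..OOO
..OOO.O.
.OO.O...
Generation 4: 14 live cells
(generation 4 grid is the final answer)

Answer: ....OO..
.OOOO..O
.......O
....O.OO
.OO.O...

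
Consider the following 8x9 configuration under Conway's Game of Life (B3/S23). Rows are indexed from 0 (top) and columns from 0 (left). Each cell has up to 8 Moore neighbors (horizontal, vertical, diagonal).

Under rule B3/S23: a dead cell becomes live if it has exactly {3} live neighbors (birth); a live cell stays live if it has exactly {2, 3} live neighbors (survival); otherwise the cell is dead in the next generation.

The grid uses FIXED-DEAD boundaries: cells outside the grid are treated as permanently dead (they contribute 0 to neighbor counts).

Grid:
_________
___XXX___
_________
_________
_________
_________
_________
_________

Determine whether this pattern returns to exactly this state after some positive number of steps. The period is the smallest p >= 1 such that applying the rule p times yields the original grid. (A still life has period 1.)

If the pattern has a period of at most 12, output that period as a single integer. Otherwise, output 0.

Simulating and comparing each generation to the original:
Gen 0 (original, given above): 3 live cells
Gen 1: 3 live cells, differs from original
Gen 2: 3 live cells, MATCHES original -> period = 2

Answer: 2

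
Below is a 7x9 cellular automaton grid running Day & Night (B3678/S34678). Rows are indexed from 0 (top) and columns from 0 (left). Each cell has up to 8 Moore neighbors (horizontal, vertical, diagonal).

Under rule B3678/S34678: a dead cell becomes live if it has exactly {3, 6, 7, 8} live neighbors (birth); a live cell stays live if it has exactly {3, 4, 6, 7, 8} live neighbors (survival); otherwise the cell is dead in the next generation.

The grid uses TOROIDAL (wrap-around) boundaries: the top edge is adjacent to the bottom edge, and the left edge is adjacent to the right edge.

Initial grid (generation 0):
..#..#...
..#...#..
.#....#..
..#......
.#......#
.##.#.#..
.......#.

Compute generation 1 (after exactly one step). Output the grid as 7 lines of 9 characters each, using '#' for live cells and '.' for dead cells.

Simulating step by step:
Generation 0 (given above): 14 live cells
Generation 1: 16 live cells
(generation 1 grid is the final answer)

Answer: ......#..
.#...#...
..#......
##.......
##.#.....
#......#.
.###.##..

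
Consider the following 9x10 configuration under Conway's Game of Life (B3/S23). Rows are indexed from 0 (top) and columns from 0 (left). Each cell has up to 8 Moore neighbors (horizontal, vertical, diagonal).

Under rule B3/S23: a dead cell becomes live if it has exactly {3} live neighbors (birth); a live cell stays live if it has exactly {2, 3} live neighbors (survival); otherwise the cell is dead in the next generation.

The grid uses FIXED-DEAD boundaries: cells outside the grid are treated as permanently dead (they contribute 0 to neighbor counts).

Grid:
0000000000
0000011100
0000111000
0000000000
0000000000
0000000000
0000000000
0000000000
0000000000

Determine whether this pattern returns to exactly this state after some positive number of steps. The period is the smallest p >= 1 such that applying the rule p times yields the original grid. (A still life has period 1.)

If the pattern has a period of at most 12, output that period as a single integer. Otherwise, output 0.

Simulating and comparing each generation to the original:
Gen 0 (original, given above): 6 live cells
Gen 1: 6 live cells, differs from original
Gen 2: 6 live cells, MATCHES original -> period = 2

Answer: 2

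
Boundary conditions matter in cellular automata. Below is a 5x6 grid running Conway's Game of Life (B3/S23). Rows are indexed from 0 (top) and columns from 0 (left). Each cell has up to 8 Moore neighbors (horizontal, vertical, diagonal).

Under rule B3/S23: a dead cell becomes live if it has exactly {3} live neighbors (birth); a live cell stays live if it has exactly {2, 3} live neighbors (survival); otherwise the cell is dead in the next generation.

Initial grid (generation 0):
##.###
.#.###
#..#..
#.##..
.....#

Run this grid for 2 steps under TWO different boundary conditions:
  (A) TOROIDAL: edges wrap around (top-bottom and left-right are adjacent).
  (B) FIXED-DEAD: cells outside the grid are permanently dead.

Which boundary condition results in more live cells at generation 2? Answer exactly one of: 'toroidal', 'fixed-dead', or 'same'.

Under TOROIDAL boundary, generation 2:
..#...
###...
...##.
######
.....#
Population = 13

Under FIXED-DEAD boundary, generation 2:
###.#.
.##.#.
#..##.
.###..
..##..
Population = 15

Comparison: toroidal=13, fixed-dead=15 -> fixed-dead

Answer: fixed-dead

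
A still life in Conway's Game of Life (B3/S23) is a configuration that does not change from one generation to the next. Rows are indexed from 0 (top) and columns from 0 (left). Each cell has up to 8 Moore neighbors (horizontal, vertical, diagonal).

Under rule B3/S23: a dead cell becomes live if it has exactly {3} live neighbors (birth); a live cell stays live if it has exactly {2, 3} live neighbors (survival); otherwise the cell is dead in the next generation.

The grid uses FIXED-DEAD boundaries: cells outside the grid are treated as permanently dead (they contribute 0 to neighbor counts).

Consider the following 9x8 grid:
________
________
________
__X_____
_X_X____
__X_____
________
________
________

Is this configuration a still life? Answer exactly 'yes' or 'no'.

Compute generation 1 and compare to generation 0 (given above):
Generation 1:
________
________
________
__X_____
_X_X____
__X_____
________
________
________
The grids are IDENTICAL -> still life.

Answer: yes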